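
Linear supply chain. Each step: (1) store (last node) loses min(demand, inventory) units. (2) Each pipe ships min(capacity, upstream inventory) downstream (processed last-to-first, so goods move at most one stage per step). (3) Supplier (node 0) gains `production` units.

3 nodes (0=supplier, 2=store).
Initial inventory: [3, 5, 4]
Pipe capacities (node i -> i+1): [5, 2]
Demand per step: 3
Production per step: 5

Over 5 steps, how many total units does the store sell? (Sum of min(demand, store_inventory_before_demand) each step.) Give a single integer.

Step 1: sold=3 (running total=3) -> [5 6 3]
Step 2: sold=3 (running total=6) -> [5 9 2]
Step 3: sold=2 (running total=8) -> [5 12 2]
Step 4: sold=2 (running total=10) -> [5 15 2]
Step 5: sold=2 (running total=12) -> [5 18 2]

Answer: 12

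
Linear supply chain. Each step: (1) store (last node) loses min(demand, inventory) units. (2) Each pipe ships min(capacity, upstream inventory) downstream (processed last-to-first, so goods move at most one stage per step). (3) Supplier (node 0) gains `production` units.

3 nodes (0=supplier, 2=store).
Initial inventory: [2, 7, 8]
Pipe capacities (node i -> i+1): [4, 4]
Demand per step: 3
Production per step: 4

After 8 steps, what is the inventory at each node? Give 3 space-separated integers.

Step 1: demand=3,sold=3 ship[1->2]=4 ship[0->1]=2 prod=4 -> inv=[4 5 9]
Step 2: demand=3,sold=3 ship[1->2]=4 ship[0->1]=4 prod=4 -> inv=[4 5 10]
Step 3: demand=3,sold=3 ship[1->2]=4 ship[0->1]=4 prod=4 -> inv=[4 5 11]
Step 4: demand=3,sold=3 ship[1->2]=4 ship[0->1]=4 prod=4 -> inv=[4 5 12]
Step 5: demand=3,sold=3 ship[1->2]=4 ship[0->1]=4 prod=4 -> inv=[4 5 13]
Step 6: demand=3,sold=3 ship[1->2]=4 ship[0->1]=4 prod=4 -> inv=[4 5 14]
Step 7: demand=3,sold=3 ship[1->2]=4 ship[0->1]=4 prod=4 -> inv=[4 5 15]
Step 8: demand=3,sold=3 ship[1->2]=4 ship[0->1]=4 prod=4 -> inv=[4 5 16]

4 5 16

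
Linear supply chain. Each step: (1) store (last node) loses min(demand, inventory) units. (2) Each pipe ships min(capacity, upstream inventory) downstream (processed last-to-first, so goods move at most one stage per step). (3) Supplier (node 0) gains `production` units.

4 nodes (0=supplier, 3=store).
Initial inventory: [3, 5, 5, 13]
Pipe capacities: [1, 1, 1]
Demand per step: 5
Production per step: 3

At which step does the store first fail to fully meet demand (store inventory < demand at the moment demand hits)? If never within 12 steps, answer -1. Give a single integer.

Step 1: demand=5,sold=5 ship[2->3]=1 ship[1->2]=1 ship[0->1]=1 prod=3 -> [5 5 5 9]
Step 2: demand=5,sold=5 ship[2->3]=1 ship[1->2]=1 ship[0->1]=1 prod=3 -> [7 5 5 5]
Step 3: demand=5,sold=5 ship[2->3]=1 ship[1->2]=1 ship[0->1]=1 prod=3 -> [9 5 5 1]
Step 4: demand=5,sold=1 ship[2->3]=1 ship[1->2]=1 ship[0->1]=1 prod=3 -> [11 5 5 1]
Step 5: demand=5,sold=1 ship[2->3]=1 ship[1->2]=1 ship[0->1]=1 prod=3 -> [13 5 5 1]
Step 6: demand=5,sold=1 ship[2->3]=1 ship[1->2]=1 ship[0->1]=1 prod=3 -> [15 5 5 1]
Step 7: demand=5,sold=1 ship[2->3]=1 ship[1->2]=1 ship[0->1]=1 prod=3 -> [17 5 5 1]
Step 8: demand=5,sold=1 ship[2->3]=1 ship[1->2]=1 ship[0->1]=1 prod=3 -> [19 5 5 1]
Step 9: demand=5,sold=1 ship[2->3]=1 ship[1->2]=1 ship[0->1]=1 prod=3 -> [21 5 5 1]
Step 10: demand=5,sold=1 ship[2->3]=1 ship[1->2]=1 ship[0->1]=1 prod=3 -> [23 5 5 1]
Step 11: demand=5,sold=1 ship[2->3]=1 ship[1->2]=1 ship[0->1]=1 prod=3 -> [25 5 5 1]
Step 12: demand=5,sold=1 ship[2->3]=1 ship[1->2]=1 ship[0->1]=1 prod=3 -> [27 5 5 1]
First stockout at step 4

4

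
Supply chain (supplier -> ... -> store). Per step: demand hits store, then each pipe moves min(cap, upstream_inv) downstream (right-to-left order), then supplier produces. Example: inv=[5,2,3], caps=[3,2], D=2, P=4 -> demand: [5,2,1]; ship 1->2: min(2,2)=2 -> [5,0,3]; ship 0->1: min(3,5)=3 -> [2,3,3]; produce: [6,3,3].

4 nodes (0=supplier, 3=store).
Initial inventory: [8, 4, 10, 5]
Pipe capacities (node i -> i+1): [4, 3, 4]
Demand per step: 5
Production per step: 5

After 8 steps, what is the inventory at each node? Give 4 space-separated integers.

Step 1: demand=5,sold=5 ship[2->3]=4 ship[1->2]=3 ship[0->1]=4 prod=5 -> inv=[9 5 9 4]
Step 2: demand=5,sold=4 ship[2->3]=4 ship[1->2]=3 ship[0->1]=4 prod=5 -> inv=[10 6 8 4]
Step 3: demand=5,sold=4 ship[2->3]=4 ship[1->2]=3 ship[0->1]=4 prod=5 -> inv=[11 7 7 4]
Step 4: demand=5,sold=4 ship[2->3]=4 ship[1->2]=3 ship[0->1]=4 prod=5 -> inv=[12 8 6 4]
Step 5: demand=5,sold=4 ship[2->3]=4 ship[1->2]=3 ship[0->1]=4 prod=5 -> inv=[13 9 5 4]
Step 6: demand=5,sold=4 ship[2->3]=4 ship[1->2]=3 ship[0->1]=4 prod=5 -> inv=[14 10 4 4]
Step 7: demand=5,sold=4 ship[2->3]=4 ship[1->2]=3 ship[0->1]=4 prod=5 -> inv=[15 11 3 4]
Step 8: demand=5,sold=4 ship[2->3]=3 ship[1->2]=3 ship[0->1]=4 prod=5 -> inv=[16 12 3 3]

16 12 3 3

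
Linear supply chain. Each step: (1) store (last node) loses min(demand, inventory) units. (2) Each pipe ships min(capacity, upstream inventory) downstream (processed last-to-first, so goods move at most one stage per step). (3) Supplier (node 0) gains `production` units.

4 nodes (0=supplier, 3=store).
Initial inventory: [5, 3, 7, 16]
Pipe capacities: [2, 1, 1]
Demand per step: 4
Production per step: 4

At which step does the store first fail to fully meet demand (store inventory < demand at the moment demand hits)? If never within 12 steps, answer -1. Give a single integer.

Step 1: demand=4,sold=4 ship[2->3]=1 ship[1->2]=1 ship[0->1]=2 prod=4 -> [7 4 7 13]
Step 2: demand=4,sold=4 ship[2->3]=1 ship[1->2]=1 ship[0->1]=2 prod=4 -> [9 5 7 10]
Step 3: demand=4,sold=4 ship[2->3]=1 ship[1->2]=1 ship[0->1]=2 prod=4 -> [11 6 7 7]
Step 4: demand=4,sold=4 ship[2->3]=1 ship[1->2]=1 ship[0->1]=2 prod=4 -> [13 7 7 4]
Step 5: demand=4,sold=4 ship[2->3]=1 ship[1->2]=1 ship[0->1]=2 prod=4 -> [15 8 7 1]
Step 6: demand=4,sold=1 ship[2->3]=1 ship[1->2]=1 ship[0->1]=2 prod=4 -> [17 9 7 1]
Step 7: demand=4,sold=1 ship[2->3]=1 ship[1->2]=1 ship[0->1]=2 prod=4 -> [19 10 7 1]
Step 8: demand=4,sold=1 ship[2->3]=1 ship[1->2]=1 ship[0->1]=2 prod=4 -> [21 11 7 1]
Step 9: demand=4,sold=1 ship[2->3]=1 ship[1->2]=1 ship[0->1]=2 prod=4 -> [23 12 7 1]
Step 10: demand=4,sold=1 ship[2->3]=1 ship[1->2]=1 ship[0->1]=2 prod=4 -> [25 13 7 1]
Step 11: demand=4,sold=1 ship[2->3]=1 ship[1->2]=1 ship[0->1]=2 prod=4 -> [27 14 7 1]
Step 12: demand=4,sold=1 ship[2->3]=1 ship[1->2]=1 ship[0->1]=2 prod=4 -> [29 15 7 1]
First stockout at step 6

6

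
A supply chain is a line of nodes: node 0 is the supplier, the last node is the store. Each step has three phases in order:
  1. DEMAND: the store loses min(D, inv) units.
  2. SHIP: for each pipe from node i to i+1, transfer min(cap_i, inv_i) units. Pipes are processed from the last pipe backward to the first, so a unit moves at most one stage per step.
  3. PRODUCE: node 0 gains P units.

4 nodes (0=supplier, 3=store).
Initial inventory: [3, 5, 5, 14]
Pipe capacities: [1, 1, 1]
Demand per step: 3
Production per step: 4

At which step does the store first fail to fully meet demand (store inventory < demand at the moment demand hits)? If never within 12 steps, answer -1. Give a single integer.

Step 1: demand=3,sold=3 ship[2->3]=1 ship[1->2]=1 ship[0->1]=1 prod=4 -> [6 5 5 12]
Step 2: demand=3,sold=3 ship[2->3]=1 ship[1->2]=1 ship[0->1]=1 prod=4 -> [9 5 5 10]
Step 3: demand=3,sold=3 ship[2->3]=1 ship[1->2]=1 ship[0->1]=1 prod=4 -> [12 5 5 8]
Step 4: demand=3,sold=3 ship[2->3]=1 ship[1->2]=1 ship[0->1]=1 prod=4 -> [15 5 5 6]
Step 5: demand=3,sold=3 ship[2->3]=1 ship[1->2]=1 ship[0->1]=1 prod=4 -> [18 5 5 4]
Step 6: demand=3,sold=3 ship[2->3]=1 ship[1->2]=1 ship[0->1]=1 prod=4 -> [21 5 5 2]
Step 7: demand=3,sold=2 ship[2->3]=1 ship[1->2]=1 ship[0->1]=1 prod=4 -> [24 5 5 1]
Step 8: demand=3,sold=1 ship[2->3]=1 ship[1->2]=1 ship[0->1]=1 prod=4 -> [27 5 5 1]
Step 9: demand=3,sold=1 ship[2->3]=1 ship[1->2]=1 ship[0->1]=1 prod=4 -> [30 5 5 1]
Step 10: demand=3,sold=1 ship[2->3]=1 ship[1->2]=1 ship[0->1]=1 prod=4 -> [33 5 5 1]
Step 11: demand=3,sold=1 ship[2->3]=1 ship[1->2]=1 ship[0->1]=1 prod=4 -> [36 5 5 1]
Step 12: demand=3,sold=1 ship[2->3]=1 ship[1->2]=1 ship[0->1]=1 prod=4 -> [39 5 5 1]
First stockout at step 7

7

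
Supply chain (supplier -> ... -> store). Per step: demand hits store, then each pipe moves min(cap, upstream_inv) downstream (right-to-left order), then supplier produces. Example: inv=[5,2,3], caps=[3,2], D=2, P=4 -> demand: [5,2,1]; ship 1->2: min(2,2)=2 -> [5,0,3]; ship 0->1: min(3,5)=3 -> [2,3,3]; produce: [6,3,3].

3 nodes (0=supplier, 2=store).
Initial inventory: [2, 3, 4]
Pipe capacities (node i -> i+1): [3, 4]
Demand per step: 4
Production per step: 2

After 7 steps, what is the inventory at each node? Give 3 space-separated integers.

Step 1: demand=4,sold=4 ship[1->2]=3 ship[0->1]=2 prod=2 -> inv=[2 2 3]
Step 2: demand=4,sold=3 ship[1->2]=2 ship[0->1]=2 prod=2 -> inv=[2 2 2]
Step 3: demand=4,sold=2 ship[1->2]=2 ship[0->1]=2 prod=2 -> inv=[2 2 2]
Step 4: demand=4,sold=2 ship[1->2]=2 ship[0->1]=2 prod=2 -> inv=[2 2 2]
Step 5: demand=4,sold=2 ship[1->2]=2 ship[0->1]=2 prod=2 -> inv=[2 2 2]
Step 6: demand=4,sold=2 ship[1->2]=2 ship[0->1]=2 prod=2 -> inv=[2 2 2]
Step 7: demand=4,sold=2 ship[1->2]=2 ship[0->1]=2 prod=2 -> inv=[2 2 2]

2 2 2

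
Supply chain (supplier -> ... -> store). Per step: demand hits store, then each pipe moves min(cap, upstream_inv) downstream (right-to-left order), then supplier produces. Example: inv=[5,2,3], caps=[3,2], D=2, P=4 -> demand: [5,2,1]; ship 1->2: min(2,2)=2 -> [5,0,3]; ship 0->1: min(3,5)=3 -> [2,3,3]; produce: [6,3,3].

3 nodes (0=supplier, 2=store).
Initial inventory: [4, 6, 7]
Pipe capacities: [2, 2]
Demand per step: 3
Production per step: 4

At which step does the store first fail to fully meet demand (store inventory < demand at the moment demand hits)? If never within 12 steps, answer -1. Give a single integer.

Step 1: demand=3,sold=3 ship[1->2]=2 ship[0->1]=2 prod=4 -> [6 6 6]
Step 2: demand=3,sold=3 ship[1->2]=2 ship[0->1]=2 prod=4 -> [8 6 5]
Step 3: demand=3,sold=3 ship[1->2]=2 ship[0->1]=2 prod=4 -> [10 6 4]
Step 4: demand=3,sold=3 ship[1->2]=2 ship[0->1]=2 prod=4 -> [12 6 3]
Step 5: demand=3,sold=3 ship[1->2]=2 ship[0->1]=2 prod=4 -> [14 6 2]
Step 6: demand=3,sold=2 ship[1->2]=2 ship[0->1]=2 prod=4 -> [16 6 2]
Step 7: demand=3,sold=2 ship[1->2]=2 ship[0->1]=2 prod=4 -> [18 6 2]
Step 8: demand=3,sold=2 ship[1->2]=2 ship[0->1]=2 prod=4 -> [20 6 2]
Step 9: demand=3,sold=2 ship[1->2]=2 ship[0->1]=2 prod=4 -> [22 6 2]
Step 10: demand=3,sold=2 ship[1->2]=2 ship[0->1]=2 prod=4 -> [24 6 2]
Step 11: demand=3,sold=2 ship[1->2]=2 ship[0->1]=2 prod=4 -> [26 6 2]
Step 12: demand=3,sold=2 ship[1->2]=2 ship[0->1]=2 prod=4 -> [28 6 2]
First stockout at step 6

6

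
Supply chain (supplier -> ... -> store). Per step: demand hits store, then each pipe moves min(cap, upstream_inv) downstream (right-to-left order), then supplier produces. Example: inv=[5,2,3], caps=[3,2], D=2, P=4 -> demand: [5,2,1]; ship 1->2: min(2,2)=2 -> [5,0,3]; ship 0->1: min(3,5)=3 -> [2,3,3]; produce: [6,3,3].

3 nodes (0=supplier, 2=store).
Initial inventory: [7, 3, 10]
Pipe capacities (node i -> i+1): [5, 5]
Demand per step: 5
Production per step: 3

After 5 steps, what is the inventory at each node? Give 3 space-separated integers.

Step 1: demand=5,sold=5 ship[1->2]=3 ship[0->1]=5 prod=3 -> inv=[5 5 8]
Step 2: demand=5,sold=5 ship[1->2]=5 ship[0->1]=5 prod=3 -> inv=[3 5 8]
Step 3: demand=5,sold=5 ship[1->2]=5 ship[0->1]=3 prod=3 -> inv=[3 3 8]
Step 4: demand=5,sold=5 ship[1->2]=3 ship[0->1]=3 prod=3 -> inv=[3 3 6]
Step 5: demand=5,sold=5 ship[1->2]=3 ship[0->1]=3 prod=3 -> inv=[3 3 4]

3 3 4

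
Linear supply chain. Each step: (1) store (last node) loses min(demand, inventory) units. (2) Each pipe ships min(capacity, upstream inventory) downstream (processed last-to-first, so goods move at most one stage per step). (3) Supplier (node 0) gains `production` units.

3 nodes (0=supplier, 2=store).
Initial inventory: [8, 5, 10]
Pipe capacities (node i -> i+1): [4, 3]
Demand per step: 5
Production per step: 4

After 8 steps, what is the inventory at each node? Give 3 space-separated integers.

Step 1: demand=5,sold=5 ship[1->2]=3 ship[0->1]=4 prod=4 -> inv=[8 6 8]
Step 2: demand=5,sold=5 ship[1->2]=3 ship[0->1]=4 prod=4 -> inv=[8 7 6]
Step 3: demand=5,sold=5 ship[1->2]=3 ship[0->1]=4 prod=4 -> inv=[8 8 4]
Step 4: demand=5,sold=4 ship[1->2]=3 ship[0->1]=4 prod=4 -> inv=[8 9 3]
Step 5: demand=5,sold=3 ship[1->2]=3 ship[0->1]=4 prod=4 -> inv=[8 10 3]
Step 6: demand=5,sold=3 ship[1->2]=3 ship[0->1]=4 prod=4 -> inv=[8 11 3]
Step 7: demand=5,sold=3 ship[1->2]=3 ship[0->1]=4 prod=4 -> inv=[8 12 3]
Step 8: demand=5,sold=3 ship[1->2]=3 ship[0->1]=4 prod=4 -> inv=[8 13 3]

8 13 3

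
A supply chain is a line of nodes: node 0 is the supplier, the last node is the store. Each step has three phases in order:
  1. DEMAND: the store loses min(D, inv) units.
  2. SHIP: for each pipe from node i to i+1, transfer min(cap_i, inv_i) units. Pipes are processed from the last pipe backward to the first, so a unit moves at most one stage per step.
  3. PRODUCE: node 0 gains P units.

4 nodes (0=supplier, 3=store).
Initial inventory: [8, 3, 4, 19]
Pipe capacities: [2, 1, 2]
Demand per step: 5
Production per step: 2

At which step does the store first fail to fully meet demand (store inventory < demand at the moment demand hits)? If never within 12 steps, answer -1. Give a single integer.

Step 1: demand=5,sold=5 ship[2->3]=2 ship[1->2]=1 ship[0->1]=2 prod=2 -> [8 4 3 16]
Step 2: demand=5,sold=5 ship[2->3]=2 ship[1->2]=1 ship[0->1]=2 prod=2 -> [8 5 2 13]
Step 3: demand=5,sold=5 ship[2->3]=2 ship[1->2]=1 ship[0->1]=2 prod=2 -> [8 6 1 10]
Step 4: demand=5,sold=5 ship[2->3]=1 ship[1->2]=1 ship[0->1]=2 prod=2 -> [8 7 1 6]
Step 5: demand=5,sold=5 ship[2->3]=1 ship[1->2]=1 ship[0->1]=2 prod=2 -> [8 8 1 2]
Step 6: demand=5,sold=2 ship[2->3]=1 ship[1->2]=1 ship[0->1]=2 prod=2 -> [8 9 1 1]
Step 7: demand=5,sold=1 ship[2->3]=1 ship[1->2]=1 ship[0->1]=2 prod=2 -> [8 10 1 1]
Step 8: demand=5,sold=1 ship[2->3]=1 ship[1->2]=1 ship[0->1]=2 prod=2 -> [8 11 1 1]
Step 9: demand=5,sold=1 ship[2->3]=1 ship[1->2]=1 ship[0->1]=2 prod=2 -> [8 12 1 1]
Step 10: demand=5,sold=1 ship[2->3]=1 ship[1->2]=1 ship[0->1]=2 prod=2 -> [8 13 1 1]
Step 11: demand=5,sold=1 ship[2->3]=1 ship[1->2]=1 ship[0->1]=2 prod=2 -> [8 14 1 1]
Step 12: demand=5,sold=1 ship[2->3]=1 ship[1->2]=1 ship[0->1]=2 prod=2 -> [8 15 1 1]
First stockout at step 6

6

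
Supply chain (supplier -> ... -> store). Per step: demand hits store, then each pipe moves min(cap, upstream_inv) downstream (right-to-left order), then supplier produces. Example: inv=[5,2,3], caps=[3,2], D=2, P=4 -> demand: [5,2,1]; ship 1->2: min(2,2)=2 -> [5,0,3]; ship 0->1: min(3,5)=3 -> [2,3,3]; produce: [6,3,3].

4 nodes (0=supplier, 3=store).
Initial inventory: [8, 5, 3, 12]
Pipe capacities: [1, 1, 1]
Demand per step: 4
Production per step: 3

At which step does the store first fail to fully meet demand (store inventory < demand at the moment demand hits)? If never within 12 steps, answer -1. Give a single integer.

Step 1: demand=4,sold=4 ship[2->3]=1 ship[1->2]=1 ship[0->1]=1 prod=3 -> [10 5 3 9]
Step 2: demand=4,sold=4 ship[2->3]=1 ship[1->2]=1 ship[0->1]=1 prod=3 -> [12 5 3 6]
Step 3: demand=4,sold=4 ship[2->3]=1 ship[1->2]=1 ship[0->1]=1 prod=3 -> [14 5 3 3]
Step 4: demand=4,sold=3 ship[2->3]=1 ship[1->2]=1 ship[0->1]=1 prod=3 -> [16 5 3 1]
Step 5: demand=4,sold=1 ship[2->3]=1 ship[1->2]=1 ship[0->1]=1 prod=3 -> [18 5 3 1]
Step 6: demand=4,sold=1 ship[2->3]=1 ship[1->2]=1 ship[0->1]=1 prod=3 -> [20 5 3 1]
Step 7: demand=4,sold=1 ship[2->3]=1 ship[1->2]=1 ship[0->1]=1 prod=3 -> [22 5 3 1]
Step 8: demand=4,sold=1 ship[2->3]=1 ship[1->2]=1 ship[0->1]=1 prod=3 -> [24 5 3 1]
Step 9: demand=4,sold=1 ship[2->3]=1 ship[1->2]=1 ship[0->1]=1 prod=3 -> [26 5 3 1]
Step 10: demand=4,sold=1 ship[2->3]=1 ship[1->2]=1 ship[0->1]=1 prod=3 -> [28 5 3 1]
Step 11: demand=4,sold=1 ship[2->3]=1 ship[1->2]=1 ship[0->1]=1 prod=3 -> [30 5 3 1]
Step 12: demand=4,sold=1 ship[2->3]=1 ship[1->2]=1 ship[0->1]=1 prod=3 -> [32 5 3 1]
First stockout at step 4

4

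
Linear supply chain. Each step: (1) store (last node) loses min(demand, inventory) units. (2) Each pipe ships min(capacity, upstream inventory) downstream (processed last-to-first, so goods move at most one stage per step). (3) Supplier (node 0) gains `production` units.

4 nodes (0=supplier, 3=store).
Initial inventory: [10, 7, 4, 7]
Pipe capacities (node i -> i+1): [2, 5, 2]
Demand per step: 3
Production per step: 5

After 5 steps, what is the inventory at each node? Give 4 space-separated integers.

Step 1: demand=3,sold=3 ship[2->3]=2 ship[1->2]=5 ship[0->1]=2 prod=5 -> inv=[13 4 7 6]
Step 2: demand=3,sold=3 ship[2->3]=2 ship[1->2]=4 ship[0->1]=2 prod=5 -> inv=[16 2 9 5]
Step 3: demand=3,sold=3 ship[2->3]=2 ship[1->2]=2 ship[0->1]=2 prod=5 -> inv=[19 2 9 4]
Step 4: demand=3,sold=3 ship[2->3]=2 ship[1->2]=2 ship[0->1]=2 prod=5 -> inv=[22 2 9 3]
Step 5: demand=3,sold=3 ship[2->3]=2 ship[1->2]=2 ship[0->1]=2 prod=5 -> inv=[25 2 9 2]

25 2 9 2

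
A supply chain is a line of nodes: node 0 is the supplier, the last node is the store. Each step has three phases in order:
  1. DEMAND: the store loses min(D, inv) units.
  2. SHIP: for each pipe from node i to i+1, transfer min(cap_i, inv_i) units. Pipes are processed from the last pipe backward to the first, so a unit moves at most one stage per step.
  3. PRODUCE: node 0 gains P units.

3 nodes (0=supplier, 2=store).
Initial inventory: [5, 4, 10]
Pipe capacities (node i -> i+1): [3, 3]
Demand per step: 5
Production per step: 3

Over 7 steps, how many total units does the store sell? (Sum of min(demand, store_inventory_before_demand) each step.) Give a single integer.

Step 1: sold=5 (running total=5) -> [5 4 8]
Step 2: sold=5 (running total=10) -> [5 4 6]
Step 3: sold=5 (running total=15) -> [5 4 4]
Step 4: sold=4 (running total=19) -> [5 4 3]
Step 5: sold=3 (running total=22) -> [5 4 3]
Step 6: sold=3 (running total=25) -> [5 4 3]
Step 7: sold=3 (running total=28) -> [5 4 3]

Answer: 28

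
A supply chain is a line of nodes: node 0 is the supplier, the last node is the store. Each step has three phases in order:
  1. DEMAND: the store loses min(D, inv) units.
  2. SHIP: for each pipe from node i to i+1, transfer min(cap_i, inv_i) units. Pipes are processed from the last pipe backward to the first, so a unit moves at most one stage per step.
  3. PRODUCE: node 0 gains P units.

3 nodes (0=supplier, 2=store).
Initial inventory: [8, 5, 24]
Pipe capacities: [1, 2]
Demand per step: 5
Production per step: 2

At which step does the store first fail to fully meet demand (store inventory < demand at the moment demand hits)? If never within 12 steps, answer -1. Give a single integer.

Step 1: demand=5,sold=5 ship[1->2]=2 ship[0->1]=1 prod=2 -> [9 4 21]
Step 2: demand=5,sold=5 ship[1->2]=2 ship[0->1]=1 prod=2 -> [10 3 18]
Step 3: demand=5,sold=5 ship[1->2]=2 ship[0->1]=1 prod=2 -> [11 2 15]
Step 4: demand=5,sold=5 ship[1->2]=2 ship[0->1]=1 prod=2 -> [12 1 12]
Step 5: demand=5,sold=5 ship[1->2]=1 ship[0->1]=1 prod=2 -> [13 1 8]
Step 6: demand=5,sold=5 ship[1->2]=1 ship[0->1]=1 prod=2 -> [14 1 4]
Step 7: demand=5,sold=4 ship[1->2]=1 ship[0->1]=1 prod=2 -> [15 1 1]
Step 8: demand=5,sold=1 ship[1->2]=1 ship[0->1]=1 prod=2 -> [16 1 1]
Step 9: demand=5,sold=1 ship[1->2]=1 ship[0->1]=1 prod=2 -> [17 1 1]
Step 10: demand=5,sold=1 ship[1->2]=1 ship[0->1]=1 prod=2 -> [18 1 1]
Step 11: demand=5,sold=1 ship[1->2]=1 ship[0->1]=1 prod=2 -> [19 1 1]
Step 12: demand=5,sold=1 ship[1->2]=1 ship[0->1]=1 prod=2 -> [20 1 1]
First stockout at step 7

7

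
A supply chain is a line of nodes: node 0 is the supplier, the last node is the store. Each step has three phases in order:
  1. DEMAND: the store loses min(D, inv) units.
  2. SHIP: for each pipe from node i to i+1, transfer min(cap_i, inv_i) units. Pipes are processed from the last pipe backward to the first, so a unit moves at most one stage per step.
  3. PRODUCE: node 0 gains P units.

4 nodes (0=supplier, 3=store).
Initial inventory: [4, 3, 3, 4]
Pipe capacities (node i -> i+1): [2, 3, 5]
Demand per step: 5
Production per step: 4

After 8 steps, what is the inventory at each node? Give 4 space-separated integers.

Step 1: demand=5,sold=4 ship[2->3]=3 ship[1->2]=3 ship[0->1]=2 prod=4 -> inv=[6 2 3 3]
Step 2: demand=5,sold=3 ship[2->3]=3 ship[1->2]=2 ship[0->1]=2 prod=4 -> inv=[8 2 2 3]
Step 3: demand=5,sold=3 ship[2->3]=2 ship[1->2]=2 ship[0->1]=2 prod=4 -> inv=[10 2 2 2]
Step 4: demand=5,sold=2 ship[2->3]=2 ship[1->2]=2 ship[0->1]=2 prod=4 -> inv=[12 2 2 2]
Step 5: demand=5,sold=2 ship[2->3]=2 ship[1->2]=2 ship[0->1]=2 prod=4 -> inv=[14 2 2 2]
Step 6: demand=5,sold=2 ship[2->3]=2 ship[1->2]=2 ship[0->1]=2 prod=4 -> inv=[16 2 2 2]
Step 7: demand=5,sold=2 ship[2->3]=2 ship[1->2]=2 ship[0->1]=2 prod=4 -> inv=[18 2 2 2]
Step 8: demand=5,sold=2 ship[2->3]=2 ship[1->2]=2 ship[0->1]=2 prod=4 -> inv=[20 2 2 2]

20 2 2 2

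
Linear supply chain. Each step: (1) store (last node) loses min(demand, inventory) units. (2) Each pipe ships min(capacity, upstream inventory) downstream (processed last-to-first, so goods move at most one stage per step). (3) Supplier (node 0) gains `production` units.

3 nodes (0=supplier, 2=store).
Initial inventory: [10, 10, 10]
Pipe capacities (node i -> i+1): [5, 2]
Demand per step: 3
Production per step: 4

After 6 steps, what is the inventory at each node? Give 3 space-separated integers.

Step 1: demand=3,sold=3 ship[1->2]=2 ship[0->1]=5 prod=4 -> inv=[9 13 9]
Step 2: demand=3,sold=3 ship[1->2]=2 ship[0->1]=5 prod=4 -> inv=[8 16 8]
Step 3: demand=3,sold=3 ship[1->2]=2 ship[0->1]=5 prod=4 -> inv=[7 19 7]
Step 4: demand=3,sold=3 ship[1->2]=2 ship[0->1]=5 prod=4 -> inv=[6 22 6]
Step 5: demand=3,sold=3 ship[1->2]=2 ship[0->1]=5 prod=4 -> inv=[5 25 5]
Step 6: demand=3,sold=3 ship[1->2]=2 ship[0->1]=5 prod=4 -> inv=[4 28 4]

4 28 4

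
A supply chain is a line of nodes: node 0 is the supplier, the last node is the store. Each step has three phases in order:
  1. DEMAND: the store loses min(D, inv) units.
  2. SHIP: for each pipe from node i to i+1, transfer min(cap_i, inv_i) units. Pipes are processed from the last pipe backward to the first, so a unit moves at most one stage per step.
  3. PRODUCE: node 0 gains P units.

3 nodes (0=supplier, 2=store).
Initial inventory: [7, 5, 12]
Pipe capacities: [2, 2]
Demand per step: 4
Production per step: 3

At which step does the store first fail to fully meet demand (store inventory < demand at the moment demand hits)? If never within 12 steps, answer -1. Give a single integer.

Step 1: demand=4,sold=4 ship[1->2]=2 ship[0->1]=2 prod=3 -> [8 5 10]
Step 2: demand=4,sold=4 ship[1->2]=2 ship[0->1]=2 prod=3 -> [9 5 8]
Step 3: demand=4,sold=4 ship[1->2]=2 ship[0->1]=2 prod=3 -> [10 5 6]
Step 4: demand=4,sold=4 ship[1->2]=2 ship[0->1]=2 prod=3 -> [11 5 4]
Step 5: demand=4,sold=4 ship[1->2]=2 ship[0->1]=2 prod=3 -> [12 5 2]
Step 6: demand=4,sold=2 ship[1->2]=2 ship[0->1]=2 prod=3 -> [13 5 2]
Step 7: demand=4,sold=2 ship[1->2]=2 ship[0->1]=2 prod=3 -> [14 5 2]
Step 8: demand=4,sold=2 ship[1->2]=2 ship[0->1]=2 prod=3 -> [15 5 2]
Step 9: demand=4,sold=2 ship[1->2]=2 ship[0->1]=2 prod=3 -> [16 5 2]
Step 10: demand=4,sold=2 ship[1->2]=2 ship[0->1]=2 prod=3 -> [17 5 2]
Step 11: demand=4,sold=2 ship[1->2]=2 ship[0->1]=2 prod=3 -> [18 5 2]
Step 12: demand=4,sold=2 ship[1->2]=2 ship[0->1]=2 prod=3 -> [19 5 2]
First stockout at step 6

6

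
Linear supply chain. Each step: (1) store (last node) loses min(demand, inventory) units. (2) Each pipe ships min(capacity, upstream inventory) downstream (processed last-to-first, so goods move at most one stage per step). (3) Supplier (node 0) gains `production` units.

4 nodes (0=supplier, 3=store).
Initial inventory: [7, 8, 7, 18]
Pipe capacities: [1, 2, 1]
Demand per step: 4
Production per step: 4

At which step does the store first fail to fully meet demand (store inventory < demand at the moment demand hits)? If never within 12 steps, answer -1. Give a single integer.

Step 1: demand=4,sold=4 ship[2->3]=1 ship[1->2]=2 ship[0->1]=1 prod=4 -> [10 7 8 15]
Step 2: demand=4,sold=4 ship[2->3]=1 ship[1->2]=2 ship[0->1]=1 prod=4 -> [13 6 9 12]
Step 3: demand=4,sold=4 ship[2->3]=1 ship[1->2]=2 ship[0->1]=1 prod=4 -> [16 5 10 9]
Step 4: demand=4,sold=4 ship[2->3]=1 ship[1->2]=2 ship[0->1]=1 prod=4 -> [19 4 11 6]
Step 5: demand=4,sold=4 ship[2->3]=1 ship[1->2]=2 ship[0->1]=1 prod=4 -> [22 3 12 3]
Step 6: demand=4,sold=3 ship[2->3]=1 ship[1->2]=2 ship[0->1]=1 prod=4 -> [25 2 13 1]
Step 7: demand=4,sold=1 ship[2->3]=1 ship[1->2]=2 ship[0->1]=1 prod=4 -> [28 1 14 1]
Step 8: demand=4,sold=1 ship[2->3]=1 ship[1->2]=1 ship[0->1]=1 prod=4 -> [31 1 14 1]
Step 9: demand=4,sold=1 ship[2->3]=1 ship[1->2]=1 ship[0->1]=1 prod=4 -> [34 1 14 1]
Step 10: demand=4,sold=1 ship[2->3]=1 ship[1->2]=1 ship[0->1]=1 prod=4 -> [37 1 14 1]
Step 11: demand=4,sold=1 ship[2->3]=1 ship[1->2]=1 ship[0->1]=1 prod=4 -> [40 1 14 1]
Step 12: demand=4,sold=1 ship[2->3]=1 ship[1->2]=1 ship[0->1]=1 prod=4 -> [43 1 14 1]
First stockout at step 6

6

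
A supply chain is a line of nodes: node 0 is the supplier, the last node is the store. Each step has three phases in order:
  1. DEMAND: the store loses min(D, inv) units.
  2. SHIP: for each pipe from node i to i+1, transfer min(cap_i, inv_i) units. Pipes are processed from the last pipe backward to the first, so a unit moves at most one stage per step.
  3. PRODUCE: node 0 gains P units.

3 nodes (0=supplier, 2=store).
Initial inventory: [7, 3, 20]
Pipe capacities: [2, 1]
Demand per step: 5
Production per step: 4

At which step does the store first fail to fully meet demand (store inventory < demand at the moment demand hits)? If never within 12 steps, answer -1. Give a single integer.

Step 1: demand=5,sold=5 ship[1->2]=1 ship[0->1]=2 prod=4 -> [9 4 16]
Step 2: demand=5,sold=5 ship[1->2]=1 ship[0->1]=2 prod=4 -> [11 5 12]
Step 3: demand=5,sold=5 ship[1->2]=1 ship[0->1]=2 prod=4 -> [13 6 8]
Step 4: demand=5,sold=5 ship[1->2]=1 ship[0->1]=2 prod=4 -> [15 7 4]
Step 5: demand=5,sold=4 ship[1->2]=1 ship[0->1]=2 prod=4 -> [17 8 1]
Step 6: demand=5,sold=1 ship[1->2]=1 ship[0->1]=2 prod=4 -> [19 9 1]
Step 7: demand=5,sold=1 ship[1->2]=1 ship[0->1]=2 prod=4 -> [21 10 1]
Step 8: demand=5,sold=1 ship[1->2]=1 ship[0->1]=2 prod=4 -> [23 11 1]
Step 9: demand=5,sold=1 ship[1->2]=1 ship[0->1]=2 prod=4 -> [25 12 1]
Step 10: demand=5,sold=1 ship[1->2]=1 ship[0->1]=2 prod=4 -> [27 13 1]
Step 11: demand=5,sold=1 ship[1->2]=1 ship[0->1]=2 prod=4 -> [29 14 1]
Step 12: demand=5,sold=1 ship[1->2]=1 ship[0->1]=2 prod=4 -> [31 15 1]
First stockout at step 5

5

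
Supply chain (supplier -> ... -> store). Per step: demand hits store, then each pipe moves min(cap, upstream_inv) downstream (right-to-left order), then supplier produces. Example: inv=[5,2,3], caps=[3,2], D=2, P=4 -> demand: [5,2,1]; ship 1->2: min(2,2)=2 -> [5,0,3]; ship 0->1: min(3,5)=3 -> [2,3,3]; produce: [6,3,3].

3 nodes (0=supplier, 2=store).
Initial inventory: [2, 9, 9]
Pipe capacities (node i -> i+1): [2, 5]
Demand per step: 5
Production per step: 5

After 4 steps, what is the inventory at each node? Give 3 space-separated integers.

Step 1: demand=5,sold=5 ship[1->2]=5 ship[0->1]=2 prod=5 -> inv=[5 6 9]
Step 2: demand=5,sold=5 ship[1->2]=5 ship[0->1]=2 prod=5 -> inv=[8 3 9]
Step 3: demand=5,sold=5 ship[1->2]=3 ship[0->1]=2 prod=5 -> inv=[11 2 7]
Step 4: demand=5,sold=5 ship[1->2]=2 ship[0->1]=2 prod=5 -> inv=[14 2 4]

14 2 4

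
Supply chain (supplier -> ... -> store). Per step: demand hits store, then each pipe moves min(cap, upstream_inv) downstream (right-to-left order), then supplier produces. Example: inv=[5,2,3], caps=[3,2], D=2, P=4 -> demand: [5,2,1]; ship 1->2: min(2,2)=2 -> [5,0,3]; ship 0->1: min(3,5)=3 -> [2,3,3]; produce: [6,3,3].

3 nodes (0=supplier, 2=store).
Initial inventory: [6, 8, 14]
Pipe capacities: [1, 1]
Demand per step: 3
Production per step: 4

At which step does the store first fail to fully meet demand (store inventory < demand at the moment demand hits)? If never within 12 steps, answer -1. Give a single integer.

Step 1: demand=3,sold=3 ship[1->2]=1 ship[0->1]=1 prod=4 -> [9 8 12]
Step 2: demand=3,sold=3 ship[1->2]=1 ship[0->1]=1 prod=4 -> [12 8 10]
Step 3: demand=3,sold=3 ship[1->2]=1 ship[0->1]=1 prod=4 -> [15 8 8]
Step 4: demand=3,sold=3 ship[1->2]=1 ship[0->1]=1 prod=4 -> [18 8 6]
Step 5: demand=3,sold=3 ship[1->2]=1 ship[0->1]=1 prod=4 -> [21 8 4]
Step 6: demand=3,sold=3 ship[1->2]=1 ship[0->1]=1 prod=4 -> [24 8 2]
Step 7: demand=3,sold=2 ship[1->2]=1 ship[0->1]=1 prod=4 -> [27 8 1]
Step 8: demand=3,sold=1 ship[1->2]=1 ship[0->1]=1 prod=4 -> [30 8 1]
Step 9: demand=3,sold=1 ship[1->2]=1 ship[0->1]=1 prod=4 -> [33 8 1]
Step 10: demand=3,sold=1 ship[1->2]=1 ship[0->1]=1 prod=4 -> [36 8 1]
Step 11: demand=3,sold=1 ship[1->2]=1 ship[0->1]=1 prod=4 -> [39 8 1]
Step 12: demand=3,sold=1 ship[1->2]=1 ship[0->1]=1 prod=4 -> [42 8 1]
First stockout at step 7

7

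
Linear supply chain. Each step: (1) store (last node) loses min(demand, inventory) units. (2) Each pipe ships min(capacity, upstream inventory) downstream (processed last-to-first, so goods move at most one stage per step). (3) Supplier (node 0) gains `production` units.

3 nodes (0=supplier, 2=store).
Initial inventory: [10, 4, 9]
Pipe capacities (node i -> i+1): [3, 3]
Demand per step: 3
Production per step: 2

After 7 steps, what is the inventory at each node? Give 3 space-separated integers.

Step 1: demand=3,sold=3 ship[1->2]=3 ship[0->1]=3 prod=2 -> inv=[9 4 9]
Step 2: demand=3,sold=3 ship[1->2]=3 ship[0->1]=3 prod=2 -> inv=[8 4 9]
Step 3: demand=3,sold=3 ship[1->2]=3 ship[0->1]=3 prod=2 -> inv=[7 4 9]
Step 4: demand=3,sold=3 ship[1->2]=3 ship[0->1]=3 prod=2 -> inv=[6 4 9]
Step 5: demand=3,sold=3 ship[1->2]=3 ship[0->1]=3 prod=2 -> inv=[5 4 9]
Step 6: demand=3,sold=3 ship[1->2]=3 ship[0->1]=3 prod=2 -> inv=[4 4 9]
Step 7: demand=3,sold=3 ship[1->2]=3 ship[0->1]=3 prod=2 -> inv=[3 4 9]

3 4 9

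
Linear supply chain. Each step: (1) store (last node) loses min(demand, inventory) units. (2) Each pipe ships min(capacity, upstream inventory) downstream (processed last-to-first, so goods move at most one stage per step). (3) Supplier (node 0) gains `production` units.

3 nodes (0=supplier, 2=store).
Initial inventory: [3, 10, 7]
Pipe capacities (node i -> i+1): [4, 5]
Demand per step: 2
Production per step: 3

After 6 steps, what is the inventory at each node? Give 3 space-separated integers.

Step 1: demand=2,sold=2 ship[1->2]=5 ship[0->1]=3 prod=3 -> inv=[3 8 10]
Step 2: demand=2,sold=2 ship[1->2]=5 ship[0->1]=3 prod=3 -> inv=[3 6 13]
Step 3: demand=2,sold=2 ship[1->2]=5 ship[0->1]=3 prod=3 -> inv=[3 4 16]
Step 4: demand=2,sold=2 ship[1->2]=4 ship[0->1]=3 prod=3 -> inv=[3 3 18]
Step 5: demand=2,sold=2 ship[1->2]=3 ship[0->1]=3 prod=3 -> inv=[3 3 19]
Step 6: demand=2,sold=2 ship[1->2]=3 ship[0->1]=3 prod=3 -> inv=[3 3 20]

3 3 20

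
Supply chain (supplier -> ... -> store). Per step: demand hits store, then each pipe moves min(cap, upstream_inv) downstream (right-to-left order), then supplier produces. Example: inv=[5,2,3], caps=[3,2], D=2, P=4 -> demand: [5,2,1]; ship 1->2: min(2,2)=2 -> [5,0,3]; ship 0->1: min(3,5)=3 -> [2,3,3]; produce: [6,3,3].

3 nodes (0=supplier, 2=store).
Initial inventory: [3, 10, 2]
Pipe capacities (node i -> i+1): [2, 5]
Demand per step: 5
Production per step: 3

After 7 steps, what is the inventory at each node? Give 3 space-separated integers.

Step 1: demand=5,sold=2 ship[1->2]=5 ship[0->1]=2 prod=3 -> inv=[4 7 5]
Step 2: demand=5,sold=5 ship[1->2]=5 ship[0->1]=2 prod=3 -> inv=[5 4 5]
Step 3: demand=5,sold=5 ship[1->2]=4 ship[0->1]=2 prod=3 -> inv=[6 2 4]
Step 4: demand=5,sold=4 ship[1->2]=2 ship[0->1]=2 prod=3 -> inv=[7 2 2]
Step 5: demand=5,sold=2 ship[1->2]=2 ship[0->1]=2 prod=3 -> inv=[8 2 2]
Step 6: demand=5,sold=2 ship[1->2]=2 ship[0->1]=2 prod=3 -> inv=[9 2 2]
Step 7: demand=5,sold=2 ship[1->2]=2 ship[0->1]=2 prod=3 -> inv=[10 2 2]

10 2 2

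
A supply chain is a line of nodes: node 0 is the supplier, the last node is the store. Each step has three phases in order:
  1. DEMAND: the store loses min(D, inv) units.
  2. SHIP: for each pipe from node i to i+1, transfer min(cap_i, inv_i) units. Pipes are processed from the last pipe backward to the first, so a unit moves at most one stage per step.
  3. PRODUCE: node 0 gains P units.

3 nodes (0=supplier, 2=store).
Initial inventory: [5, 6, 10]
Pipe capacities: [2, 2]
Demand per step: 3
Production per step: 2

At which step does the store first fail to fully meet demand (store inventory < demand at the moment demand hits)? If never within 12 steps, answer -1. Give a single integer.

Step 1: demand=3,sold=3 ship[1->2]=2 ship[0->1]=2 prod=2 -> [5 6 9]
Step 2: demand=3,sold=3 ship[1->2]=2 ship[0->1]=2 prod=2 -> [5 6 8]
Step 3: demand=3,sold=3 ship[1->2]=2 ship[0->1]=2 prod=2 -> [5 6 7]
Step 4: demand=3,sold=3 ship[1->2]=2 ship[0->1]=2 prod=2 -> [5 6 6]
Step 5: demand=3,sold=3 ship[1->2]=2 ship[0->1]=2 prod=2 -> [5 6 5]
Step 6: demand=3,sold=3 ship[1->2]=2 ship[0->1]=2 prod=2 -> [5 6 4]
Step 7: demand=3,sold=3 ship[1->2]=2 ship[0->1]=2 prod=2 -> [5 6 3]
Step 8: demand=3,sold=3 ship[1->2]=2 ship[0->1]=2 prod=2 -> [5 6 2]
Step 9: demand=3,sold=2 ship[1->2]=2 ship[0->1]=2 prod=2 -> [5 6 2]
Step 10: demand=3,sold=2 ship[1->2]=2 ship[0->1]=2 prod=2 -> [5 6 2]
Step 11: demand=3,sold=2 ship[1->2]=2 ship[0->1]=2 prod=2 -> [5 6 2]
Step 12: demand=3,sold=2 ship[1->2]=2 ship[0->1]=2 prod=2 -> [5 6 2]
First stockout at step 9

9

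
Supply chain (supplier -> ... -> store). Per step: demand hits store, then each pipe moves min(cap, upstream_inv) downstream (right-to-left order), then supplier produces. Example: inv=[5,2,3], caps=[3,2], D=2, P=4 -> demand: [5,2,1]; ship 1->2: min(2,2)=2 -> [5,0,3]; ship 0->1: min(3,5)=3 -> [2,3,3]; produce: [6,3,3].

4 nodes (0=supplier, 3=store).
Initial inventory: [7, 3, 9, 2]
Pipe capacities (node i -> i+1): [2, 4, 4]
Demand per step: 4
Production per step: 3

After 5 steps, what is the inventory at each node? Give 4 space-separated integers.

Step 1: demand=4,sold=2 ship[2->3]=4 ship[1->2]=3 ship[0->1]=2 prod=3 -> inv=[8 2 8 4]
Step 2: demand=4,sold=4 ship[2->3]=4 ship[1->2]=2 ship[0->1]=2 prod=3 -> inv=[9 2 6 4]
Step 3: demand=4,sold=4 ship[2->3]=4 ship[1->2]=2 ship[0->1]=2 prod=3 -> inv=[10 2 4 4]
Step 4: demand=4,sold=4 ship[2->3]=4 ship[1->2]=2 ship[0->1]=2 prod=3 -> inv=[11 2 2 4]
Step 5: demand=4,sold=4 ship[2->3]=2 ship[1->2]=2 ship[0->1]=2 prod=3 -> inv=[12 2 2 2]

12 2 2 2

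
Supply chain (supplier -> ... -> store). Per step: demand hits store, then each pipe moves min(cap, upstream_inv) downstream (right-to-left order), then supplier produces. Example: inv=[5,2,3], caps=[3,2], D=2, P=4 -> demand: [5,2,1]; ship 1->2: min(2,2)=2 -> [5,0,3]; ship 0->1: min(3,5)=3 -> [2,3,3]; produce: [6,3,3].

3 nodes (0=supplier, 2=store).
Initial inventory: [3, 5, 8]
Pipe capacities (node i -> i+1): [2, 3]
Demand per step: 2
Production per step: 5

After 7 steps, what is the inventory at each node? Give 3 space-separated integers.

Step 1: demand=2,sold=2 ship[1->2]=3 ship[0->1]=2 prod=5 -> inv=[6 4 9]
Step 2: demand=2,sold=2 ship[1->2]=3 ship[0->1]=2 prod=5 -> inv=[9 3 10]
Step 3: demand=2,sold=2 ship[1->2]=3 ship[0->1]=2 prod=5 -> inv=[12 2 11]
Step 4: demand=2,sold=2 ship[1->2]=2 ship[0->1]=2 prod=5 -> inv=[15 2 11]
Step 5: demand=2,sold=2 ship[1->2]=2 ship[0->1]=2 prod=5 -> inv=[18 2 11]
Step 6: demand=2,sold=2 ship[1->2]=2 ship[0->1]=2 prod=5 -> inv=[21 2 11]
Step 7: demand=2,sold=2 ship[1->2]=2 ship[0->1]=2 prod=5 -> inv=[24 2 11]

24 2 11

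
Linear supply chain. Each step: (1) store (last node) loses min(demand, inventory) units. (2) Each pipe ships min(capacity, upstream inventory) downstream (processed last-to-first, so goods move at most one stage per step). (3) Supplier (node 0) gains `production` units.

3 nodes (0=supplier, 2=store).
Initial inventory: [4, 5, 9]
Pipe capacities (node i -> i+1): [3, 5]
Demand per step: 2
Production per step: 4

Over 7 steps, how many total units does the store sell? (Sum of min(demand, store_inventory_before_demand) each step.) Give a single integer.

Step 1: sold=2 (running total=2) -> [5 3 12]
Step 2: sold=2 (running total=4) -> [6 3 13]
Step 3: sold=2 (running total=6) -> [7 3 14]
Step 4: sold=2 (running total=8) -> [8 3 15]
Step 5: sold=2 (running total=10) -> [9 3 16]
Step 6: sold=2 (running total=12) -> [10 3 17]
Step 7: sold=2 (running total=14) -> [11 3 18]

Answer: 14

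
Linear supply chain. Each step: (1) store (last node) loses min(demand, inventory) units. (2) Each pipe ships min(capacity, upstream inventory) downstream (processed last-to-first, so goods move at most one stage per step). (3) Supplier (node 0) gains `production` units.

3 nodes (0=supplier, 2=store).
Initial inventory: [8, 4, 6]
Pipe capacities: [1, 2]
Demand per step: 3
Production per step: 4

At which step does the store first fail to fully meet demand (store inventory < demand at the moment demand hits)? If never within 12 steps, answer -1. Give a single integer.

Step 1: demand=3,sold=3 ship[1->2]=2 ship[0->1]=1 prod=4 -> [11 3 5]
Step 2: demand=3,sold=3 ship[1->2]=2 ship[0->1]=1 prod=4 -> [14 2 4]
Step 3: demand=3,sold=3 ship[1->2]=2 ship[0->1]=1 prod=4 -> [17 1 3]
Step 4: demand=3,sold=3 ship[1->2]=1 ship[0->1]=1 prod=4 -> [20 1 1]
Step 5: demand=3,sold=1 ship[1->2]=1 ship[0->1]=1 prod=4 -> [23 1 1]
Step 6: demand=3,sold=1 ship[1->2]=1 ship[0->1]=1 prod=4 -> [26 1 1]
Step 7: demand=3,sold=1 ship[1->2]=1 ship[0->1]=1 prod=4 -> [29 1 1]
Step 8: demand=3,sold=1 ship[1->2]=1 ship[0->1]=1 prod=4 -> [32 1 1]
Step 9: demand=3,sold=1 ship[1->2]=1 ship[0->1]=1 prod=4 -> [35 1 1]
Step 10: demand=3,sold=1 ship[1->2]=1 ship[0->1]=1 prod=4 -> [38 1 1]
Step 11: demand=3,sold=1 ship[1->2]=1 ship[0->1]=1 prod=4 -> [41 1 1]
Step 12: demand=3,sold=1 ship[1->2]=1 ship[0->1]=1 prod=4 -> [44 1 1]
First stockout at step 5

5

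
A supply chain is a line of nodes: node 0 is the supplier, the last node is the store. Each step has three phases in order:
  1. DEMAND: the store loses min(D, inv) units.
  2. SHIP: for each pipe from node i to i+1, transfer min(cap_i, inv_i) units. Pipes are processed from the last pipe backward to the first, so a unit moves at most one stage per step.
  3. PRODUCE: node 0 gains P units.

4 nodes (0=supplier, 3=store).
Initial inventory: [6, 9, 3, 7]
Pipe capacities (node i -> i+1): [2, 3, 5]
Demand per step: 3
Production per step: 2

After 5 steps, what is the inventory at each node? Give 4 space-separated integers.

Step 1: demand=3,sold=3 ship[2->3]=3 ship[1->2]=3 ship[0->1]=2 prod=2 -> inv=[6 8 3 7]
Step 2: demand=3,sold=3 ship[2->3]=3 ship[1->2]=3 ship[0->1]=2 prod=2 -> inv=[6 7 3 7]
Step 3: demand=3,sold=3 ship[2->3]=3 ship[1->2]=3 ship[0->1]=2 prod=2 -> inv=[6 6 3 7]
Step 4: demand=3,sold=3 ship[2->3]=3 ship[1->2]=3 ship[0->1]=2 prod=2 -> inv=[6 5 3 7]
Step 5: demand=3,sold=3 ship[2->3]=3 ship[1->2]=3 ship[0->1]=2 prod=2 -> inv=[6 4 3 7]

6 4 3 7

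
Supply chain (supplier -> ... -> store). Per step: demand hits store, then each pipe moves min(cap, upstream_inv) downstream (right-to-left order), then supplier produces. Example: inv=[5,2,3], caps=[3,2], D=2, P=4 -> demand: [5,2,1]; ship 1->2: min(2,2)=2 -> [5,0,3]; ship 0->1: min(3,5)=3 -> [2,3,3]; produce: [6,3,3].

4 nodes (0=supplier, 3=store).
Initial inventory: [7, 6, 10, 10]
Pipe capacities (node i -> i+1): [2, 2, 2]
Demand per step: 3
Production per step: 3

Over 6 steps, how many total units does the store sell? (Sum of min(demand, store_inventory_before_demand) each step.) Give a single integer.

Answer: 18

Derivation:
Step 1: sold=3 (running total=3) -> [8 6 10 9]
Step 2: sold=3 (running total=6) -> [9 6 10 8]
Step 3: sold=3 (running total=9) -> [10 6 10 7]
Step 4: sold=3 (running total=12) -> [11 6 10 6]
Step 5: sold=3 (running total=15) -> [12 6 10 5]
Step 6: sold=3 (running total=18) -> [13 6 10 4]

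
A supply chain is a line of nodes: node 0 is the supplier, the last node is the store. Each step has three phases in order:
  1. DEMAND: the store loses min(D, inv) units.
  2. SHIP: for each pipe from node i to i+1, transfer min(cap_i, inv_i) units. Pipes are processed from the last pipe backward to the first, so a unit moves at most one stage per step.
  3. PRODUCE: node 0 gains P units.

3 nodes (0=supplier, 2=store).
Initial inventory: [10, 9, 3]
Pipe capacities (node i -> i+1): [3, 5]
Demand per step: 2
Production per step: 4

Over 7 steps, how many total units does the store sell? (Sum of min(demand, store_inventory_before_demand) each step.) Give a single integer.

Step 1: sold=2 (running total=2) -> [11 7 6]
Step 2: sold=2 (running total=4) -> [12 5 9]
Step 3: sold=2 (running total=6) -> [13 3 12]
Step 4: sold=2 (running total=8) -> [14 3 13]
Step 5: sold=2 (running total=10) -> [15 3 14]
Step 6: sold=2 (running total=12) -> [16 3 15]
Step 7: sold=2 (running total=14) -> [17 3 16]

Answer: 14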